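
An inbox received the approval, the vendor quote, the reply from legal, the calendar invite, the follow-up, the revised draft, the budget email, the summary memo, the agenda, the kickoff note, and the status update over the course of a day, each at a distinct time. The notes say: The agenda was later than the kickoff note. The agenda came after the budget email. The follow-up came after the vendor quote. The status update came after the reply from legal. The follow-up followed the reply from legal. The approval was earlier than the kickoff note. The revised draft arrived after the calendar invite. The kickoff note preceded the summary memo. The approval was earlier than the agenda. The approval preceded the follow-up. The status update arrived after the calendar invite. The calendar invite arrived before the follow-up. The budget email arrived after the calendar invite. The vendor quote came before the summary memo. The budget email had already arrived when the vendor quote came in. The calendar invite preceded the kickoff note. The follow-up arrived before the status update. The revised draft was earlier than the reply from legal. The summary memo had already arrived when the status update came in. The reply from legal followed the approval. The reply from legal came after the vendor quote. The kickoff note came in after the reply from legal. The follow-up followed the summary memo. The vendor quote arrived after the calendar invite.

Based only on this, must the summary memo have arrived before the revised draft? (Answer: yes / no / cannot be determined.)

Tracing the constraints gives the revised draft → the reply from legal → the kickoff note → the summary memo, so the revised draft must come before the summary memo.
That means the summary memo cannot be before the revised draft.

no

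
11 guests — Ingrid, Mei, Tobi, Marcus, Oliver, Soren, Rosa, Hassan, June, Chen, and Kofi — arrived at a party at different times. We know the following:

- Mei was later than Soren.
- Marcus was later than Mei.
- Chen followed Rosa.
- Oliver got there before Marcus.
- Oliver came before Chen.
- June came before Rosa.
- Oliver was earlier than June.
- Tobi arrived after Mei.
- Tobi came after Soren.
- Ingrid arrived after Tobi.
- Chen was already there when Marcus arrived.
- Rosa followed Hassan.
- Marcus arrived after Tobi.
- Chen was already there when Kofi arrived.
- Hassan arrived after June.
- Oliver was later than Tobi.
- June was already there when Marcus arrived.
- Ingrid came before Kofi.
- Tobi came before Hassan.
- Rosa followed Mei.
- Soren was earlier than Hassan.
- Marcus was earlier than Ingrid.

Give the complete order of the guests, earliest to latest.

Soren, Mei, Tobi, Oliver, June, Hassan, Rosa, Chen, Marcus, Ingrid, Kofi

The constraints fix every adjacent pair, so only one ordering works:
Soren → Mei → Tobi → Oliver → June → Hassan → Rosa → Chen → Marcus → Ingrid → Kofi.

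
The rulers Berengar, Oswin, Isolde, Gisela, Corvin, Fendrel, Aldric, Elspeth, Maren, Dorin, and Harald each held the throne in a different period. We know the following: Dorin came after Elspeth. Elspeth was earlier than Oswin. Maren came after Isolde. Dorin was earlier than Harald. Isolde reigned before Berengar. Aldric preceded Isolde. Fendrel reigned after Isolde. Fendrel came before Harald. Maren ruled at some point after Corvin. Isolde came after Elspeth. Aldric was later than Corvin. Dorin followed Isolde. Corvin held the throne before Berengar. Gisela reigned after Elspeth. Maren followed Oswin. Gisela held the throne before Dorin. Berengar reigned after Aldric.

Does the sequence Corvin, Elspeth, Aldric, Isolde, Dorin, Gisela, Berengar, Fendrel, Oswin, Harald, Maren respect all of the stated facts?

The constraints require Gisela before Dorin, but in the proposed sequence Dorin appears ahead of Gisela. That one violation is enough.

no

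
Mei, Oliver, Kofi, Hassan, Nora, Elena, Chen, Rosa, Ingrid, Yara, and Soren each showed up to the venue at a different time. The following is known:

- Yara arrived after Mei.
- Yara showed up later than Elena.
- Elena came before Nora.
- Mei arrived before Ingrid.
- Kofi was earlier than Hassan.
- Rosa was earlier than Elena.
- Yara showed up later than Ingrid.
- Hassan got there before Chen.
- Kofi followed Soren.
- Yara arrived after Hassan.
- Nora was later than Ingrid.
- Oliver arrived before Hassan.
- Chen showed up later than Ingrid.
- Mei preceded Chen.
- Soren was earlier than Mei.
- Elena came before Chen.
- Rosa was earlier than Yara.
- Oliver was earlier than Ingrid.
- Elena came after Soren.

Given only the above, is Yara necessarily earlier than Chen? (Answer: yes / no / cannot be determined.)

No chain of stated constraints runs from Yara to Chen, and none runs from Chen to Yara either.
So the relative order of Yara and Chen is not fixed by the given facts.

cannot be determined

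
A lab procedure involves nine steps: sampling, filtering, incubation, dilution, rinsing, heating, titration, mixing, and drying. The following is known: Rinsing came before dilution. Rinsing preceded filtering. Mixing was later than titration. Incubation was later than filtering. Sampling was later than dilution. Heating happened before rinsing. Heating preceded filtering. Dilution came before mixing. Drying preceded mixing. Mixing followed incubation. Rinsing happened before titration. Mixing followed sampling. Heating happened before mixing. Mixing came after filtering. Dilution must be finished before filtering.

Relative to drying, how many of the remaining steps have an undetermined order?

Forced after drying: mixing.
That leaves dilution, filtering, heating, incubation, rinsing, sampling, and titration with no forced order relative to drying — 7.

7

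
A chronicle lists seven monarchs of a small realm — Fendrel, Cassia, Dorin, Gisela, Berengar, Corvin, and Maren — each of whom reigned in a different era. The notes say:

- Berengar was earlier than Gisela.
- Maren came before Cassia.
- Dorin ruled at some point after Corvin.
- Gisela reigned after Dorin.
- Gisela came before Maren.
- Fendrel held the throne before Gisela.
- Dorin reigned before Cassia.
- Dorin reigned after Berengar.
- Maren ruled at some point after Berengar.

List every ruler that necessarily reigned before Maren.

Directly stated before Maren: Berengar and Gisela.
Corvin reaches Maren via Corvin → Dorin → Gisela → Maren.
Dorin reaches Maren via Dorin → Gisela → Maren.
Fendrel reaches Maren via Fendrel → Gisela → Maren.

Berengar, Corvin, Dorin, Fendrel, Gisela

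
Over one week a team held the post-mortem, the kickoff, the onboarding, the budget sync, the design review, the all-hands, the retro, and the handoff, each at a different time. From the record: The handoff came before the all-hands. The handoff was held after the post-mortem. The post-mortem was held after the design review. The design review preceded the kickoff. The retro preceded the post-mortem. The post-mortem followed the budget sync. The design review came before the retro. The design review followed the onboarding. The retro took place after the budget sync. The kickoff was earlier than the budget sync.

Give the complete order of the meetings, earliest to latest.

the onboarding, the design review, the kickoff, the budget sync, the retro, the post-mortem, the handoff, the all-hands

The constraints fix every adjacent pair, so only one ordering works:
the onboarding → the design review → the kickoff → the budget sync → the retro → the post-mortem → the handoff → the all-hands.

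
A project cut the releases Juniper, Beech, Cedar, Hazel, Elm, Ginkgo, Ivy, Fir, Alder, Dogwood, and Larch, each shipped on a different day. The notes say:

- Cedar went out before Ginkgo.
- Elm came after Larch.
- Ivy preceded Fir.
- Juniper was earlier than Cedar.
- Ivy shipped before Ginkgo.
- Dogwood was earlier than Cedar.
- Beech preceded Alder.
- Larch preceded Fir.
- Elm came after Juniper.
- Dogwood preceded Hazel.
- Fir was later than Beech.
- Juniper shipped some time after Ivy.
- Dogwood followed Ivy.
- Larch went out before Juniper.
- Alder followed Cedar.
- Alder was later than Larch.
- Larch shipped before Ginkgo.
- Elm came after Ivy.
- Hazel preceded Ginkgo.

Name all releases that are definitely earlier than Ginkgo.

Cedar, Dogwood, Hazel, Ivy, Juniper, Larch

Directly stated before Ginkgo: Cedar, Hazel, Ivy, and Larch.
Dogwood reaches Ginkgo via Dogwood → Hazel → Ginkgo.
Juniper reaches Ginkgo via Juniper → Cedar → Ginkgo.
No chain forces Beech (or any of the others) ahead of Ginkgo.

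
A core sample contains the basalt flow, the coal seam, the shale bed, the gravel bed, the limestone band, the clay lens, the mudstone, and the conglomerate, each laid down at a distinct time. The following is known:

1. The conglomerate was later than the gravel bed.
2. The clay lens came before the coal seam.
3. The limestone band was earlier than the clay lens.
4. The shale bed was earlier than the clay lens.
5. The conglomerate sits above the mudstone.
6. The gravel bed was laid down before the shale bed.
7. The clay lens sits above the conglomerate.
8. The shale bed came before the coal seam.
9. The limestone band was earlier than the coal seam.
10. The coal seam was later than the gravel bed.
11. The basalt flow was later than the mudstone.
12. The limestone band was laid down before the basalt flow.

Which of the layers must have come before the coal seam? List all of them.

Directly stated before the coal seam: the clay lens, the gravel bed, the limestone band, and the shale bed.
The conglomerate reaches the coal seam via the conglomerate → the clay lens → the coal seam.
The mudstone reaches the coal seam via the mudstone → the conglomerate → the clay lens → the coal seam.
No chain forces the basalt flow ahead of the coal seam.

the clay lens, the conglomerate, the gravel bed, the limestone band, the mudstone, the shale bed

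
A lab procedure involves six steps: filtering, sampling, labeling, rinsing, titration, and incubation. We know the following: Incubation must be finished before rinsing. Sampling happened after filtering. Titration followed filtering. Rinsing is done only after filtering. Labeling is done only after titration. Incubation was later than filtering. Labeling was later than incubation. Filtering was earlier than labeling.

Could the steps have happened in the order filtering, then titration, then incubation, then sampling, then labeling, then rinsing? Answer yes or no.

Check each stated constraint against the proposed order — e.g. filtering is ahead of labeling; filtering is ahead of rinsing. Every pair is in the required order; nothing is violated.

yes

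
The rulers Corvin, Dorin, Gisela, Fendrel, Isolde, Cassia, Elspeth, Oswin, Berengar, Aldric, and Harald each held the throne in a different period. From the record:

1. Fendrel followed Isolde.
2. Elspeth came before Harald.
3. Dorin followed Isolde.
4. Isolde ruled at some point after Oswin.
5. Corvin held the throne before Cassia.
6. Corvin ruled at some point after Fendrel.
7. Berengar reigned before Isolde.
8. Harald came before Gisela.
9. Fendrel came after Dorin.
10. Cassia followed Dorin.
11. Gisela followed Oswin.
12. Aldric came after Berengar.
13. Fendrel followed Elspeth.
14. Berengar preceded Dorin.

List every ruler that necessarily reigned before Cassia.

Directly stated before Cassia: Corvin and Dorin.
Berengar reaches Cassia via Berengar → Dorin → Cassia.
Elspeth reaches Cassia via Elspeth → Fendrel → Corvin → Cassia.
Fendrel reaches Cassia via Fendrel → Corvin → Cassia.
Likewise Isolde and Oswin each reach Cassia by chaining the stated constraints.
No chain forces Aldric (or any of the others) ahead of Cassia.

Berengar, Corvin, Dorin, Elspeth, Fendrel, Isolde, Oswin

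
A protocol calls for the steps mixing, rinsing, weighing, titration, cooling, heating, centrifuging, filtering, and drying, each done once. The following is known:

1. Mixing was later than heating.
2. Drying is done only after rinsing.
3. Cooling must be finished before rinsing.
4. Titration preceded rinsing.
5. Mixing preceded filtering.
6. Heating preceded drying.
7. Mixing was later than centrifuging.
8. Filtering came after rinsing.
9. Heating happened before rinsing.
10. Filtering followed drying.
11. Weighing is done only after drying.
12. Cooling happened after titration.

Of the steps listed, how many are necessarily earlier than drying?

Directly stated before drying: heating and rinsing.
Cooling reaches drying via cooling → rinsing → drying.
Titration reaches drying via titration → rinsing → drying.
That's cooling, heating, rinsing, and titration — 4 in all.

4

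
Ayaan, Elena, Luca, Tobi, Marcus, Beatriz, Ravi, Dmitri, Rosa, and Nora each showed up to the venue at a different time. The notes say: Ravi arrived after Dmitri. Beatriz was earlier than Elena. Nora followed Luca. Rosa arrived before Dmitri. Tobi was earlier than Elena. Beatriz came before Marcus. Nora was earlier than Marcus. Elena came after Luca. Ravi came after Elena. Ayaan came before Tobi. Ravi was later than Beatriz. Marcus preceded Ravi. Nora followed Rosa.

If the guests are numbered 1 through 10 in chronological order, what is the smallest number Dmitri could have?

Rosa must come before Dmitri — 1 forced predecessor.
Nothing else is forced ahead of Dmitri, so their earliest slot is position 1 + 1 = 2.

2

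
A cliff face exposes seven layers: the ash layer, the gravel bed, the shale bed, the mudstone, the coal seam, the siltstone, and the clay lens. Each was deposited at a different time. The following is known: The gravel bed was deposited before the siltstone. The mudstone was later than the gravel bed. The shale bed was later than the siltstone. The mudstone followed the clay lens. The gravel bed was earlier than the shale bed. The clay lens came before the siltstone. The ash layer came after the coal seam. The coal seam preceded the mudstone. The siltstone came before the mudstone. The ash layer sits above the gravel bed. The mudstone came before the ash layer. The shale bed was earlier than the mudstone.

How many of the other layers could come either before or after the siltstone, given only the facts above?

1

Forced before the siltstone: the clay lens and the gravel bed; forced after the siltstone: the ash layer, the mudstone, and the shale bed.
That leaves the coal seam with no forced order relative to the siltstone — 1.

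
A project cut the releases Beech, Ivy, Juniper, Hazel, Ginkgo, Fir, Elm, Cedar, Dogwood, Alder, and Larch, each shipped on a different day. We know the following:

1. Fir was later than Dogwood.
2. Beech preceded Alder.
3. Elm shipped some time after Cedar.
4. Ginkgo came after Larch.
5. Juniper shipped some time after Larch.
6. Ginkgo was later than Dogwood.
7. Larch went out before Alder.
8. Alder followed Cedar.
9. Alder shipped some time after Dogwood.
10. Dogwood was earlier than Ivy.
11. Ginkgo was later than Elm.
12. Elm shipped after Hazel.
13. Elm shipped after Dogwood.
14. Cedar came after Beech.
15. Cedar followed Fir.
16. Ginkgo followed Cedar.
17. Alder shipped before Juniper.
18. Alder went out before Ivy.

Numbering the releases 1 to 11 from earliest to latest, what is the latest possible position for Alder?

9

Alder must come before Ivy and Juniper — 2 releases forced after it.
Everything else can be placed before Alder in some valid order, so Alder can sit as late as position 11 − 2 = 9.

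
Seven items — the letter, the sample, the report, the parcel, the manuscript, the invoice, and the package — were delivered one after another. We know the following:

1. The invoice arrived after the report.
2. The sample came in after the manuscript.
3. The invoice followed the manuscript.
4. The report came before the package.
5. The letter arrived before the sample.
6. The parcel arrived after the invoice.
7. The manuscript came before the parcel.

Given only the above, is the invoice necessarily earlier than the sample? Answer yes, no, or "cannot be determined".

cannot be determined

No chain of stated constraints runs from the invoice to the sample, and none runs from the sample to the invoice either.
So the relative order of the invoice and the sample is not fixed by the given facts.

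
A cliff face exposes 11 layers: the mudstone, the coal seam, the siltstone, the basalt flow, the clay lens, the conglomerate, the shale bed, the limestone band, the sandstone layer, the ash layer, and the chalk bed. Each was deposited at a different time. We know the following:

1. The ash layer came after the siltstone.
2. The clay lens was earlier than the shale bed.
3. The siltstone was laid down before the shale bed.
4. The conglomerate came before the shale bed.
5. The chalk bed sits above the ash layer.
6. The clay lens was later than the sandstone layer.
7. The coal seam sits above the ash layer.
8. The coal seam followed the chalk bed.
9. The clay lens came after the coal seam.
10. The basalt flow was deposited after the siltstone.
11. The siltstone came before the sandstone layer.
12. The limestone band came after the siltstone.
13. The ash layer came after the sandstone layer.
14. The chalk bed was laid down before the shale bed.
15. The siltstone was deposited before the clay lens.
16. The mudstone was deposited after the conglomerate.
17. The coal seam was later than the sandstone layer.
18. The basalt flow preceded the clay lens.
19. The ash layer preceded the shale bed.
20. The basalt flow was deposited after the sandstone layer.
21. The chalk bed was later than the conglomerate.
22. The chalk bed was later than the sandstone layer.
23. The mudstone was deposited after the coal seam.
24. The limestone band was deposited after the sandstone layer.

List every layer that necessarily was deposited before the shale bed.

Directly stated before the shale bed: the ash layer, the chalk bed, the clay lens, the conglomerate, and the siltstone.
The basalt flow reaches the shale bed via the basalt flow → the clay lens → the shale bed.
The coal seam reaches the shale bed via the coal seam → the clay lens → the shale bed.
The sandstone layer reaches the shale bed via the sandstone layer → the ash layer → the shale bed.
No chain forces the limestone band (or any of the others) ahead of the shale bed.

the ash layer, the basalt flow, the chalk bed, the clay lens, the coal seam, the conglomerate, the sandstone layer, the siltstone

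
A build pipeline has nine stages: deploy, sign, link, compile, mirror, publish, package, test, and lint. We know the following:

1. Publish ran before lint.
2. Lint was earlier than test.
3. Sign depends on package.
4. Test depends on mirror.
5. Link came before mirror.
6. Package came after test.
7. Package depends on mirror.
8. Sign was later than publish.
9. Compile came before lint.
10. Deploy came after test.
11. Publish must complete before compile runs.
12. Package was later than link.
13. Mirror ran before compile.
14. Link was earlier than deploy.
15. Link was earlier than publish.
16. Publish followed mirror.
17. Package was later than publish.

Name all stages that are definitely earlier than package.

Directly stated before package: link, mirror, publish, and test.
Compile reaches package via compile → lint → test → package.
Lint reaches package via lint → test → package.
No chain forces sign (or any of the others) ahead of package.

compile, link, lint, mirror, publish, test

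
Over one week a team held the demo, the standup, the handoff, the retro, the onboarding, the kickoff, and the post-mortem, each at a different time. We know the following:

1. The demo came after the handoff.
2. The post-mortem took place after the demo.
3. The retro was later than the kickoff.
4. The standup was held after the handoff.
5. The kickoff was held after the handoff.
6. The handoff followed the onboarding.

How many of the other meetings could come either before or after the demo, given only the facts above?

3

Forced before the demo: the handoff and the onboarding; forced after the demo: the post-mortem.
That leaves the kickoff, the retro, and the standup with no forced order relative to the demo — 3.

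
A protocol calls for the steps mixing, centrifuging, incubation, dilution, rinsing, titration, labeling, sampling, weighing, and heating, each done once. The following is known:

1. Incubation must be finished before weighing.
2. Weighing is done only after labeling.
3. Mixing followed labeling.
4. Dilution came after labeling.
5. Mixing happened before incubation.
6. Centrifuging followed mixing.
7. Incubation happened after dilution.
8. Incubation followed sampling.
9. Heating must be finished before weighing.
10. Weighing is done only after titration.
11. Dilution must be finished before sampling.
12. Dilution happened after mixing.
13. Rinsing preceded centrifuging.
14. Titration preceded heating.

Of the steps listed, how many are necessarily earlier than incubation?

4

Directly stated before incubation: dilution, mixing, and sampling.
Labeling reaches incubation via labeling → dilution → incubation.
No chain forces weighing (or any of the others) ahead of incubation.
That's dilution, labeling, mixing, and sampling — 4 in all.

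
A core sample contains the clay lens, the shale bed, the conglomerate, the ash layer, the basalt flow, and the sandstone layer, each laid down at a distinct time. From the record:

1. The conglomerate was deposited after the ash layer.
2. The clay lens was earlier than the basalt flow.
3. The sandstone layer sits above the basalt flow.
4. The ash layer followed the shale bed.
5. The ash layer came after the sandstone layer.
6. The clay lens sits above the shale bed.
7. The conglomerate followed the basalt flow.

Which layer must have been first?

The shale bed has a chain of constraints placing it before every other layer, so the shale bed must be first.

the shale bed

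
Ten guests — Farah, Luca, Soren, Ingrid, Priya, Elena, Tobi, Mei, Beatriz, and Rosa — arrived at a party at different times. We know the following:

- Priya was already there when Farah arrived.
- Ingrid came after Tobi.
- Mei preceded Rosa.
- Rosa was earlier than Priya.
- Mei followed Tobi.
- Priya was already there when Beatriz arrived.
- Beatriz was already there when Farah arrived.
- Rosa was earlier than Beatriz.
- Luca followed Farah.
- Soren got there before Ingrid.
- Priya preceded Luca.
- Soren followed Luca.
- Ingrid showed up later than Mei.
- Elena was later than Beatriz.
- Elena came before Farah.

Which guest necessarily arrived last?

Ingrid

Every other guest has a chain of constraints placing them before Ingrid, so Ingrid is last.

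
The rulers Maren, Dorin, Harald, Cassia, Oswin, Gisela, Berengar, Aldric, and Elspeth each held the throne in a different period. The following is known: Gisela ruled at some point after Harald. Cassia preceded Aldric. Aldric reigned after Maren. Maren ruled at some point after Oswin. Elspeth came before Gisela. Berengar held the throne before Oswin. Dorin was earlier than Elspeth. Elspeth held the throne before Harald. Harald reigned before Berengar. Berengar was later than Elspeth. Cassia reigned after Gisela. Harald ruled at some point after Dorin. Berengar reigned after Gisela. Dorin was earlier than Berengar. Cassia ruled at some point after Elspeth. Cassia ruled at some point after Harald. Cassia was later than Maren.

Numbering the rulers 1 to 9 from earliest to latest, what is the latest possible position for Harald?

Harald must come before Aldric, Berengar, Cassia, Gisela, Maren, and Oswin — 6 rulers forced after them.
Everything else can be placed before Harald in some valid order, so Harald can sit as late as position 9 − 6 = 3.

3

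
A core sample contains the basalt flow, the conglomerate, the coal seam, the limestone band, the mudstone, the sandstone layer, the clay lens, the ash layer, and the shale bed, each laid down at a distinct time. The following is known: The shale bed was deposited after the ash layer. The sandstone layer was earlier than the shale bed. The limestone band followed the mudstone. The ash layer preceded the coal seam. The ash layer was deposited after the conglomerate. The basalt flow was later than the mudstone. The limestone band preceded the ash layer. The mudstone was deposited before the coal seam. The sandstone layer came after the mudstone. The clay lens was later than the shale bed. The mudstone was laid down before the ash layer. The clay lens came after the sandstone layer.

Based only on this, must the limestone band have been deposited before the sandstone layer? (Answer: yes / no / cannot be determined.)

cannot be determined

No chain of stated constraints runs from the limestone band to the sandstone layer, and none runs from the sandstone layer to the limestone band either.
So the relative order of the limestone band and the sandstone layer is not fixed by the given facts.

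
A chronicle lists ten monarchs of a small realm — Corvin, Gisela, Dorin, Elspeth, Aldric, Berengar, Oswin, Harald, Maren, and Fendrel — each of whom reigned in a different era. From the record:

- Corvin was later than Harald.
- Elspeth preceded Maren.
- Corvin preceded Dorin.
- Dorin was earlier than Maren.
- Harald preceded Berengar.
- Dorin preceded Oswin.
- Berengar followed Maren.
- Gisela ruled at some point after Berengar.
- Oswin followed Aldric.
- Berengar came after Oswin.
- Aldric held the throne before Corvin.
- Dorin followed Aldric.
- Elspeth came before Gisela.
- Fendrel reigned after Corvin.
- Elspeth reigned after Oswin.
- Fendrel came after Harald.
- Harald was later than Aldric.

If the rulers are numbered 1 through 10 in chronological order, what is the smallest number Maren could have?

7

Aldric, Corvin, Dorin, Elspeth, Harald, and Oswin must all come before Maren — 6 forced predecessors.
Nothing else is forced ahead of Maren, so their earliest slot is position 6 + 1 = 7.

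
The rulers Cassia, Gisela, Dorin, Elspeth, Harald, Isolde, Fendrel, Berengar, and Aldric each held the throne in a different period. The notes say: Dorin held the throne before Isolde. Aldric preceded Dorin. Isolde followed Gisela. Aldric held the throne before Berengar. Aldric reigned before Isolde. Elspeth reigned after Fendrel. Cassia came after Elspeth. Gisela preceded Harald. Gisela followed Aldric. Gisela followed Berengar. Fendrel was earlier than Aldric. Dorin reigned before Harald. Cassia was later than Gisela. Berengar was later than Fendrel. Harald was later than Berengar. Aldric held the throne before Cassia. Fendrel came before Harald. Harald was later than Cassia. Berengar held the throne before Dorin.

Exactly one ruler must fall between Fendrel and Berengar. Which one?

Tracing the constraints gives Fendrel → Aldric → Berengar, so Aldric sits after Fendrel and before Berengar.
No other ruler is forced both after Fendrel and before Berengar.

Aldric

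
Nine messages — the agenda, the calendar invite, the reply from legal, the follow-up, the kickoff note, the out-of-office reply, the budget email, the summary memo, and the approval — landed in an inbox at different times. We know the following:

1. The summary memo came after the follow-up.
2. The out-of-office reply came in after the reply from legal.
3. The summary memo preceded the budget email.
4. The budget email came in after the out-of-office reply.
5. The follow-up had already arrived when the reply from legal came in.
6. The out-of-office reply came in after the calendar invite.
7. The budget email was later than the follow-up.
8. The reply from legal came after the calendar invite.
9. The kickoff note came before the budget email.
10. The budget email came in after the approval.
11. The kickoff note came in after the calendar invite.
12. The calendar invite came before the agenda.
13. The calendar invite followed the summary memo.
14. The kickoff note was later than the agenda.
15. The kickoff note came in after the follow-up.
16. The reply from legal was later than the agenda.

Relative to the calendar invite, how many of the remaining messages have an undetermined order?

Forced before the calendar invite: the follow-up and the summary memo; forced after the calendar invite: the agenda, the budget email, the kickoff note, the out-of-office reply, and the reply from legal.
That leaves the approval with no forced order relative to the calendar invite — 1.

1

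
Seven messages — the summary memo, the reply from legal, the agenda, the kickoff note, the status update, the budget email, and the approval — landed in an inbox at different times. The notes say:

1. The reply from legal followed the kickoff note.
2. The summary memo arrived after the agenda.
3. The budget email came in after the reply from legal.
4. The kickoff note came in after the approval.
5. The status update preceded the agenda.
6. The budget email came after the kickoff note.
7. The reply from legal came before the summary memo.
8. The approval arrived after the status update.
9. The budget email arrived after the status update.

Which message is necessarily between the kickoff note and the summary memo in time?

the reply from legal

Tracing the constraints gives the kickoff note → the reply from legal → the summary memo, so the reply from legal sits after the kickoff note and before the summary memo.
No other message is forced both after the kickoff note and before the summary memo.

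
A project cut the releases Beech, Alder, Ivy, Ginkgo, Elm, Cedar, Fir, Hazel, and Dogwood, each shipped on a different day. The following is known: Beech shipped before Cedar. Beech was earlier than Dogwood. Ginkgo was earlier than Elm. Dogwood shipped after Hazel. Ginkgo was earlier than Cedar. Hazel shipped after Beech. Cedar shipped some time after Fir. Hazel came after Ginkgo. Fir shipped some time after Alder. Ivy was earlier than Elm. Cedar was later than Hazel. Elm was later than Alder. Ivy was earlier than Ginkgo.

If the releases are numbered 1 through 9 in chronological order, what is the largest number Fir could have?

Fir must come before Cedar — 1 release forced after it.
Everything else can be placed before Fir in some valid order, so Fir can sit as late as position 9 − 1 = 8.

8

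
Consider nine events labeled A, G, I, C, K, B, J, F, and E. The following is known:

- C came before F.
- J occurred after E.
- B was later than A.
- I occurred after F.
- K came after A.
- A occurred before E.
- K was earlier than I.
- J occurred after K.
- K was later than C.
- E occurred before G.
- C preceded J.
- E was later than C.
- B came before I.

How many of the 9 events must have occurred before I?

5

Directly stated before I: B, F, and K.
A reaches I via A → K → I.
C reaches I via C → F → I.
No chain forces J (or any of the others) ahead of I.
That's A, B, C, F, and K — 5 in all.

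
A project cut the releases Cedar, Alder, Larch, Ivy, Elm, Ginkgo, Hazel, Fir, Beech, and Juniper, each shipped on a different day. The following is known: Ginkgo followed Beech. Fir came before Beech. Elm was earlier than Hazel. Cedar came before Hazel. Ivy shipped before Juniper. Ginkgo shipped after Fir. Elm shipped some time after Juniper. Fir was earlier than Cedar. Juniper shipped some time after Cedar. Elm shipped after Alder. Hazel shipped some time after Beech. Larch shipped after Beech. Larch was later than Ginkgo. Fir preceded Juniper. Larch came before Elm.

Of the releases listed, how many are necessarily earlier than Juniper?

Directly stated before Juniper: Cedar, Fir, and Ivy.
No chain forces Ginkgo (or any of the others) ahead of Juniper.
That's Cedar, Fir, and Ivy — 3 in all.

3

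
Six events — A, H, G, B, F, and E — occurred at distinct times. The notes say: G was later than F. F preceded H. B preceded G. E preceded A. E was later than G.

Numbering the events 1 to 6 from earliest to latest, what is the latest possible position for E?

E must come before A — 1 event forced after it.
Everything else can be placed before E in some valid order, so E can sit as late as position 6 − 1 = 5.

5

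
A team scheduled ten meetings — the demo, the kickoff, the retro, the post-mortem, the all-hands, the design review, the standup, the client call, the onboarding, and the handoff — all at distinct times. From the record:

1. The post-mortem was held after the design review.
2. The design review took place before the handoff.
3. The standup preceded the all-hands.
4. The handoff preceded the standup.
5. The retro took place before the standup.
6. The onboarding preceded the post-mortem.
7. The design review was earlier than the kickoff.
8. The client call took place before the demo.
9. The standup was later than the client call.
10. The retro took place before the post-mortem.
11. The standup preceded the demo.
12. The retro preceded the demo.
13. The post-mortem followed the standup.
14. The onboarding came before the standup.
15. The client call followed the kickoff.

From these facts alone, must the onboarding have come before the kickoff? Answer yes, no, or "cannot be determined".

cannot be determined

No chain of stated constraints runs from the onboarding to the kickoff, and none runs from the kickoff to the onboarding either.
So the relative order of the onboarding and the kickoff is not fixed by the given facts.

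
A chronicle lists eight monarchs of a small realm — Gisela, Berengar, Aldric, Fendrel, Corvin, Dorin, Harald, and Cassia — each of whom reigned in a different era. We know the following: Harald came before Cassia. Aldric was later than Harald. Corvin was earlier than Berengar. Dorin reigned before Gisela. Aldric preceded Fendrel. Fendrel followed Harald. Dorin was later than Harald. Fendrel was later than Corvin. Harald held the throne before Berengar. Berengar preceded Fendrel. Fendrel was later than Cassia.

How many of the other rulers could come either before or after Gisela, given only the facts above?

Forced before Gisela: Dorin and Harald.
That leaves Aldric, Berengar, Cassia, Corvin, and Fendrel with no forced order relative to Gisela — 5.

5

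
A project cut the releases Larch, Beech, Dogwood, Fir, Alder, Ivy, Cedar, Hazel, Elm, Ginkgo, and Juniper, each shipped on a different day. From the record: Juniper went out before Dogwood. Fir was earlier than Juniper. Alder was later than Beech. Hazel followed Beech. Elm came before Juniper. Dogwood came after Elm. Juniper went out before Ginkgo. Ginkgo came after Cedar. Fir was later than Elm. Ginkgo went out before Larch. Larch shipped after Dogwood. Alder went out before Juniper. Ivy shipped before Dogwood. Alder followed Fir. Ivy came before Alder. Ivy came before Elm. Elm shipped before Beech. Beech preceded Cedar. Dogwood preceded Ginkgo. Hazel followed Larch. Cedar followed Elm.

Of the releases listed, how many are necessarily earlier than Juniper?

5

Directly stated before Juniper: Alder, Elm, and Fir.
Beech reaches Juniper via Beech → Alder → Juniper.
Ivy reaches Juniper via Ivy → Elm → Juniper.
No chain forces Cedar (or any of the others) ahead of Juniper.
That's Alder, Beech, Elm, Fir, and Ivy — 5 in all.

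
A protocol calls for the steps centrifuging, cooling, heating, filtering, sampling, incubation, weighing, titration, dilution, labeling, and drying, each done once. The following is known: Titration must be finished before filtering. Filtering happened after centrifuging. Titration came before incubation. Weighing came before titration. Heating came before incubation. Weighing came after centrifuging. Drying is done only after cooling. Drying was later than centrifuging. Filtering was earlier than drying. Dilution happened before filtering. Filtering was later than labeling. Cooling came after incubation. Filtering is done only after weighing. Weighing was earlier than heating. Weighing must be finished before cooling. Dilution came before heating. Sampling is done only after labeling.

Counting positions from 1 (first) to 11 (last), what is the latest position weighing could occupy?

Weighing must come before cooling, drying, filtering, heating, incubation, and titration — 6 steps forced after it.
Everything else can be placed before weighing in some valid order, so weighing can sit as late as position 11 − 6 = 5.

5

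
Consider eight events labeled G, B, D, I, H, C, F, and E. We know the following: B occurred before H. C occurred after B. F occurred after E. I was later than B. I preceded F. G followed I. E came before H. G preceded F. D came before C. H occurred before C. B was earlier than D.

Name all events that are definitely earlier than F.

Directly stated before F: E, G, and I.
B reaches F via B → I → F.
No chain forces D (or any of the others) ahead of F.

B, E, G, I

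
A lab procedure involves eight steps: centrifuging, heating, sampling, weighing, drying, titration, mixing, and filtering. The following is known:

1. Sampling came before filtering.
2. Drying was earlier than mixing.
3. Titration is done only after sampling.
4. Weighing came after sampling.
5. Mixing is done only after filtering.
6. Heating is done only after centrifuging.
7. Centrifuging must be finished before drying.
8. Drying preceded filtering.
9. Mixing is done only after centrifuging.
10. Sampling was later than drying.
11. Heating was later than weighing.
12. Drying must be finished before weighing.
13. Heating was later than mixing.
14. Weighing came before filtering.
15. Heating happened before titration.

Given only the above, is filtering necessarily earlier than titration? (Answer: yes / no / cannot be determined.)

yes

Chain the constraints: filtering → mixing → heating → titration. Each link is directly stated, so filtering comes before titration.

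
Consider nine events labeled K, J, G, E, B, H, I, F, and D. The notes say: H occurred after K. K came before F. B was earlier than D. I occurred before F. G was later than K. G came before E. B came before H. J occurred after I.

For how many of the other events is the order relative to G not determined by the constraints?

Forced before G: K; forced after G: E.
That leaves B, D, F, H, I, and J with no forced order relative to G — 6.

6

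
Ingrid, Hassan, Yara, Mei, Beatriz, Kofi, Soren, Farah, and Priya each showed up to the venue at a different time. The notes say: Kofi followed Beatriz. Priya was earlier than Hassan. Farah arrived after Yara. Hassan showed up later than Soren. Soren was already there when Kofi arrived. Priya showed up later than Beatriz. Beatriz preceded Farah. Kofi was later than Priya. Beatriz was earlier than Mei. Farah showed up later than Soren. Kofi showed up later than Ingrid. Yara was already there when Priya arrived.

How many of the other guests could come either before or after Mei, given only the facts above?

7

Forced before Mei: Beatriz.
That leaves Farah, Hassan, Ingrid, Kofi, Priya, Soren, and Yara with no forced order relative to Mei — 7.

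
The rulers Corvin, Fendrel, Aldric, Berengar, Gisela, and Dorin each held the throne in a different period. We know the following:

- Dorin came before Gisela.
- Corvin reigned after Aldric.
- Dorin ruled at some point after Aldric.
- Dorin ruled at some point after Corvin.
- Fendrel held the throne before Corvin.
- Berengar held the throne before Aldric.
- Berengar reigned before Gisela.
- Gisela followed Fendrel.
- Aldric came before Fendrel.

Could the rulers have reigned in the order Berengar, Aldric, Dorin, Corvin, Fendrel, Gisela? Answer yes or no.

The constraints require Corvin before Dorin, but in the proposed sequence Dorin appears ahead of Corvin. That one violation is enough.

no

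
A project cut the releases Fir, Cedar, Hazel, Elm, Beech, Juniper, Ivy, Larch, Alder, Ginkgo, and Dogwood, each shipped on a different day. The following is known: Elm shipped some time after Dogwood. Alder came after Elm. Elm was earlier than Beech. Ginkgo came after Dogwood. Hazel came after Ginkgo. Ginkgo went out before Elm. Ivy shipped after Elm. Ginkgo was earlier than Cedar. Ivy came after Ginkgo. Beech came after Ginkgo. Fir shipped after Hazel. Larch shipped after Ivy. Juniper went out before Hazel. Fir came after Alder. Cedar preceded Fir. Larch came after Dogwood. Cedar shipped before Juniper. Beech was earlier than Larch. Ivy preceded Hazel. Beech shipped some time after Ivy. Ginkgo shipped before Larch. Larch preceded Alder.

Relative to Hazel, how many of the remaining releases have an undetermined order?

3

Forced before Hazel: Cedar, Dogwood, Elm, Ginkgo, Ivy, and Juniper; forced after Hazel: Fir.
That leaves Alder, Beech, and Larch with no forced order relative to Hazel — 3.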